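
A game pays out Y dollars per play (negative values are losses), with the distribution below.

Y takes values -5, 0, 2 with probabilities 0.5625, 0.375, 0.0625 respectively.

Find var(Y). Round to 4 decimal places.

E[Y] = (-5)(0.5625) + (0)(0.375) + (2)(0.0625) = -2.6875
E[Y²] = (-5)²(0.5625) + (0)²(0.375) + (2)²(0.0625) = 14.3125
var(Y) = E[Y²] − (E[Y])² = 14.3125 − (-2.6875)² = 7.08984375

7.0898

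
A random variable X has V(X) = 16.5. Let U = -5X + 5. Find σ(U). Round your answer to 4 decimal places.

V(-5X + 5) = (-5)²·16.5 = 412.5
σ(U) = √412.5 ≈ 20.3101

20.3101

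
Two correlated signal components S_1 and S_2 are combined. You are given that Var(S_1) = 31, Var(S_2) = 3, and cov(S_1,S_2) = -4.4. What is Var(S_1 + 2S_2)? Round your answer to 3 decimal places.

25.400

Var(S_1 + 2S_2) = (1)²·Var(S_1) + (2)²·Var(S_2) + 2·(1)·(2)·cov(S_1,S_2)
= 1·31 + 4·3 + 4·-4.4 = 25.4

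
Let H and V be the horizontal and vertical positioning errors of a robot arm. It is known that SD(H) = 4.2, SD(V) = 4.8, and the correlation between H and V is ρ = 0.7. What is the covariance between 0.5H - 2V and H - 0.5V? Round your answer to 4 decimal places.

0.1080

Var(H) = (4.2)² = 17.64;  Var(V) = (4.8)² = 23.04
cov(H,V) = ρ·SD(H)·SD(V) = 0.7·4.2·4.8 = 14.112
cov(0.5H - 2V, H - 0.5V) = (0.5)(1)Var(H) + (-2)(-0.5)Var(V) + [(0.5)(-0.5) + (-2)(1)]cov(H,V)
= 0.5·17.64 + 1·23.04 + -2.25·14.112 = 0.108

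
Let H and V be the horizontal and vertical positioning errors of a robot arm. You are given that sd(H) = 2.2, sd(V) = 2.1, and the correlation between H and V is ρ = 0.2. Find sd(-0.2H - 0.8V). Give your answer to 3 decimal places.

Var(H) = (2.2)² = 4.84;  Var(V) = (2.1)² = 4.41
cov(H,V) = ρ·sd(H)·sd(V) = 0.2·2.2·2.1 = 0.924
Var(-0.2H - 0.8V) = (-0.2)²·Var(H) + (-0.8)²·Var(V) + 2·(-0.2)·(-0.8)·cov(H,V)
= 0.04·4.84 + 0.64·4.41 + 0.32·0.924 = 3.31168
sd(-0.2H - 0.8V) = √3.31168 ≈ 1.820

1.820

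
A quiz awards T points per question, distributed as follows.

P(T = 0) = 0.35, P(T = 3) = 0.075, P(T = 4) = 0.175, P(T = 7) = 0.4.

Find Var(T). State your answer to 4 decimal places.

9.1994

E[T] = (0)(0.35) + (3)(0.075) + (4)(0.175) + (7)(0.4) = 3.725
E[T²] = (0)²(0.35) + (3)²(0.075) + (4)²(0.175) + (7)²(0.4) = 23.075
Var(T) = E[T²] − (E[T])² = 23.075 − (3.725)² = 9.199375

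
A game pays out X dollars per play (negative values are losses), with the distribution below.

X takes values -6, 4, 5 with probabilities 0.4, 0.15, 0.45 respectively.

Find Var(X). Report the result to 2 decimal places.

E[X] = (-6)(0.4) + (4)(0.15) + (5)(0.45) = 0.45
E[X²] = (-6)²(0.4) + (4)²(0.15) + (5)²(0.45) = 28.05
Var(X) = E[X²] − (E[X])² = 28.05 − (0.45)² = 27.8475

27.85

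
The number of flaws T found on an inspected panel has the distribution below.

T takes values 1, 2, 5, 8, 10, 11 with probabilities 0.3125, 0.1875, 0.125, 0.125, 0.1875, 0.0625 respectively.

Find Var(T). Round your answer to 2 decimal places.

E[T] = (1)(0.3125) + (2)(0.1875) + (5)(0.125) + (8)(0.125) + (10)(0.1875) + (11)(0.0625) = 4.875
E[T²] = (1)²(0.3125) + (2)²(0.1875) + (5)²(0.125) + (8)²(0.125) + (10)²(0.1875) + (11)²(0.0625) = 38.5
Var(T) = E[T²] − (E[T])² = 38.5 − (4.875)² = 14.734375

14.73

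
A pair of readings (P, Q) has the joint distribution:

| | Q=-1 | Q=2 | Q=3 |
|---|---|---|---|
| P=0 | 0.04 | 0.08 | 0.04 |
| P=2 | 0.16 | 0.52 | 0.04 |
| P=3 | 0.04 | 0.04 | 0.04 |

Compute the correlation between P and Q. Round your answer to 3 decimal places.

-0.034

E[P] = 1.8,  E[Q] = 1.4
E[PQ] = 2.48
cov(P,Q) = E[PQ] − E[P]E[Q] = 2.48 − (1.8)(1.4) = -0.04
V(P) = 0.72,  V(Q) = 1.92
ρ = -0.04 / √(0.72·1.92) ≈ -0.034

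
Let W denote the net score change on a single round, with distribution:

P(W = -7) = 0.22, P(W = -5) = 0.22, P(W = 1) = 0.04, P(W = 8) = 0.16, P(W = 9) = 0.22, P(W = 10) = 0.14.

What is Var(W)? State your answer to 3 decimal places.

E[W] = (-7)(0.22) + (-5)(0.22) + (1)(0.04) + (8)(0.16) + (9)(0.22) + (10)(0.14) = 2.06
E[W²] = (-7)²(0.22) + (-5)²(0.22) + (1)²(0.04) + (8)²(0.16) + (9)²(0.22) + (10)²(0.14) = 58.38
Var(W) = E[W²] − (E[W])² = 58.38 − (2.06)² = 54.1364

54.136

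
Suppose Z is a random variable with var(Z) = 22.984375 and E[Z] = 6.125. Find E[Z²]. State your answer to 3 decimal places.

60.500

E[Z²] = var(Z) + (E[Z])² = 22.984375 + (6.125)² = 60.5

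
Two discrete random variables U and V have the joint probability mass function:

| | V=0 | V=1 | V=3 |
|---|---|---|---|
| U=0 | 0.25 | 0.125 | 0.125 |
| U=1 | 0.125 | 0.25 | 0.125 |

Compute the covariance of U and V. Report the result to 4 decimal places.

E[U] = 0.5,  E[V] = 1.125
E[UV] = 0.625
cov(U,V) = E[UV] − E[U]E[V] = 0.625 − (0.5)(1.125) = 0.0625

0.0625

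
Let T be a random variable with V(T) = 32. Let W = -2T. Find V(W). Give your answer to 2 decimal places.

128.00

V(-2T) = (-2)²·V(T) = 4·32 = 128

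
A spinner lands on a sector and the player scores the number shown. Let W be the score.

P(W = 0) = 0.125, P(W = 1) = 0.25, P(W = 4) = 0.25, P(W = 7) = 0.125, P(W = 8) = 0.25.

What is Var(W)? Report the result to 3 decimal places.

E[W] = (0)(0.125) + (1)(0.25) + (4)(0.25) + (7)(0.125) + (8)(0.25) = 4.125
E[W²] = (0)²(0.125) + (1)²(0.25) + (4)²(0.25) + (7)²(0.125) + (8)²(0.25) = 26.375
Var(W) = E[W²] − (E[W])² = 26.375 − (4.125)² = 9.359375

9.359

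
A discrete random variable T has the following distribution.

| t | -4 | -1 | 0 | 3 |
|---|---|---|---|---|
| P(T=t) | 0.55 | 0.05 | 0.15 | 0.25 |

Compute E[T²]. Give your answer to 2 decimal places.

11.10

E[T²] = (-4)²(0.55) + (-1)²(0.05) + (0)²(0.15) + (3)²(0.25) = 11.1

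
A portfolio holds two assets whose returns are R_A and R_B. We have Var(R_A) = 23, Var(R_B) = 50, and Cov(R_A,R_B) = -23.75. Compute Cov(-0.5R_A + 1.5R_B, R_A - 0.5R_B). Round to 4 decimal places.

-90.5625

Cov(-0.5R_A + 1.5R_B, R_A - 0.5R_B) = (-0.5)(1)Var(R_A) + (1.5)(-0.5)Var(R_B) + [(-0.5)(-0.5) + (1.5)(1)]Cov(R_A,R_B)
= -0.5·23 + -0.75·50 + 1.75·-23.75 = -90.5625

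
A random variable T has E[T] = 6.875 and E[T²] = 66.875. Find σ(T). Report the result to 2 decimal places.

4.43

Var(T) = 66.875 − (6.875)² = 19.609375
σ(T) = √19.609375 ≈ 4.43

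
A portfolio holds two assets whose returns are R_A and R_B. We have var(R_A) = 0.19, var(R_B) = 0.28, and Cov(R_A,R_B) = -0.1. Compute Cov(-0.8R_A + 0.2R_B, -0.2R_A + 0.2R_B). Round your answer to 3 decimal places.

0.062

Cov(-0.8R_A + 0.2R_B, -0.2R_A + 0.2R_B) = (-0.8)(-0.2)var(R_A) + (0.2)(0.2)var(R_B) + [(-0.8)(0.2) + (0.2)(-0.2)]Cov(R_A,R_B)
= 0.16·0.19 + 0.04·0.28 + -0.2·-0.1 = 0.0616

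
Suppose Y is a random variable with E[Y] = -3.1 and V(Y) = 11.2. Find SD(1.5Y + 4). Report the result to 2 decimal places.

V(1.5Y + 4) = (1.5)²·11.2 = 25.2
SD(1.5Y + 4) = √25.2 ≈ 5.02

5.02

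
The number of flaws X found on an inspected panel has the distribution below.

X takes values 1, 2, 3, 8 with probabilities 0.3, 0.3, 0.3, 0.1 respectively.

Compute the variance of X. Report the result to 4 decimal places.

E[X] = (1)(0.3) + (2)(0.3) + (3)(0.3) + (8)(0.1) = 2.6
E[X²] = (1)²(0.3) + (2)²(0.3) + (3)²(0.3) + (8)²(0.1) = 10.6
var(X) = E[X²] − (E[X])² = 10.6 − (2.6)² = 3.84

3.8400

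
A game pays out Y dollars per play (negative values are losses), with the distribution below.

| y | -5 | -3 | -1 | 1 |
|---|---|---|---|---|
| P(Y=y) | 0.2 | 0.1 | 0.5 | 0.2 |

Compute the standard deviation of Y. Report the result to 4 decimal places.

2.0100

E[Y] = (-5)(0.2) + (-3)(0.1) + (-1)(0.5) + (1)(0.2) = -1.6
E[Y²] = (-5)²(0.2) + (-3)²(0.1) + (-1)²(0.5) + (1)²(0.2) = 6.6
Var(Y) = E[Y²] − (E[Y])² = 6.6 − (-1.6)² = 4.04
SD(Y) = √4.04 ≈ 2.0100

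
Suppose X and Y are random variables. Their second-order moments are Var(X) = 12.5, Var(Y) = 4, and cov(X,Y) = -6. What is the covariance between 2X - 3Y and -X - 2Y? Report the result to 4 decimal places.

cov(2X - 3Y, -X - 2Y) = (2)(-1)Var(X) + (-3)(-2)Var(Y) + [(2)(-2) + (-3)(-1)]cov(X,Y)
= -2·12.5 + 6·4 + -1·-6 = 5

5.0000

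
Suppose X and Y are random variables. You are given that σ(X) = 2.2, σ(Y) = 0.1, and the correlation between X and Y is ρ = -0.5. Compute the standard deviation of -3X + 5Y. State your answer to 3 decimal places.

6.864

V(X) = (2.2)² = 4.84;  V(Y) = (0.1)² = 0.01
Cov(X,Y) = ρ·σ(X)·σ(Y) = -0.5·2.2·0.1 = -0.11
V(-3X + 5Y) = (-3)²·V(X) + (5)²·V(Y) + 2·(-3)·(5)·Cov(X,Y)
= 9·4.84 + 25·0.01 + -30·-0.11 = 47.11
σ(-3X + 5Y) = √47.11 ≈ 6.864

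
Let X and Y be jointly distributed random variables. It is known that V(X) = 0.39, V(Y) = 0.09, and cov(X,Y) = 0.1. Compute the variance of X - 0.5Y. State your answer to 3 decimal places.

0.313

V(X - 0.5Y) = (1)²·V(X) + (-0.5)²·V(Y) + 2·(1)·(-0.5)·cov(X,Y)
= 1·0.39 + 0.25·0.09 + -1·0.1 = 0.3125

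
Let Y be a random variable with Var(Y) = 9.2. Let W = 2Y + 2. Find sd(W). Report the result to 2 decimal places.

6.07

Var(2Y + 2) = (2)²·9.2 = 36.8
sd(W) = √36.8 ≈ 6.07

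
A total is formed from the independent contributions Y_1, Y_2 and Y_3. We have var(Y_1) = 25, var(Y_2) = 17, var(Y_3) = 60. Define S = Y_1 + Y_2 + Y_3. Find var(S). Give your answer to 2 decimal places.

By independence, var(S) = (1)²var(Y_1) + (1)²var(Y_2) + (1)²var(Y_3)
= (1)²·25 + (1)²·17 + (1)²·60 = 102

102.00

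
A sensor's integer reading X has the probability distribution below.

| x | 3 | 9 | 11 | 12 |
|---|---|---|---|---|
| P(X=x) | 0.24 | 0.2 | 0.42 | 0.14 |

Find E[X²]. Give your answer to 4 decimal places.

89.3400

E[X²] = (3)²(0.24) + (9)²(0.2) + (11)²(0.42) + (12)²(0.14) = 89.34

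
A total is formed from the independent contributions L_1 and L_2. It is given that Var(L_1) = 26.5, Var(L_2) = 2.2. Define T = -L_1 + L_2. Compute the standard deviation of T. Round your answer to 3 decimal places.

By independence, Var(T) = (-1)²Var(L_1) + (1)²Var(L_2)
= (-1)²·26.5 + (1)²·2.2 = 28.7
σ(T) = √28.7 ≈ 5.357

5.357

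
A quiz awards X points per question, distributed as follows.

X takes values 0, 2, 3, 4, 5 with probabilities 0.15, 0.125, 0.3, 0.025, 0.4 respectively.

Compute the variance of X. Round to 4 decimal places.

3.0375

E[X] = (0)(0.15) + (2)(0.125) + (3)(0.3) + (4)(0.025) + (5)(0.4) = 3.25
E[X²] = (0)²(0.15) + (2)²(0.125) + (3)²(0.3) + (4)²(0.025) + (5)²(0.4) = 13.6
V(X) = E[X²] − (E[X])² = 13.6 − (3.25)² = 3.0375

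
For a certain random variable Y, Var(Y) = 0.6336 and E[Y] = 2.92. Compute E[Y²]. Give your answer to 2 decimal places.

9.16

E[Y²] = Var(Y) + (E[Y])² = 0.6336 + (2.92)² = 9.16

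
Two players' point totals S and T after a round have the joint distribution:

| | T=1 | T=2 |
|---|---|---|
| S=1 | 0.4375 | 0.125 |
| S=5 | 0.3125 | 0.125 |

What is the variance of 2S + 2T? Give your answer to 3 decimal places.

17.000

E[S] = 2.75,  E[T] = 1.25,  E[ST] = 3.5
V(S) = 11.5 − (2.75)² = 3.9375;  V(T) = 1.75 − (1.25)² = 0.1875
Cov(S,T) = 3.5 − (2.75)(1.25) = 0.0625
V(2S + 2T) = (2)²·3.9375 + (2)²·0.1875 + 2·(2)·(2)·0.0625 = 17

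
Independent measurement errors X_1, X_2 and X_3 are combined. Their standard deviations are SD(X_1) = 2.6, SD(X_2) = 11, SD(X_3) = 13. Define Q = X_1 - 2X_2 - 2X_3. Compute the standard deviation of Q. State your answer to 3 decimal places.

Var(X_1) = 6.76, Var(X_2) = 121, Var(X_3) = 169
By independence, Var(Q) = (1)²Var(X_1) + (-2)²Var(X_2) + (-2)²Var(X_3)
= (1)²·6.76 + (-2)²·121 + (-2)²·169 = 1166.76
SD(Q) = √1166.76 ≈ 34.158

34.158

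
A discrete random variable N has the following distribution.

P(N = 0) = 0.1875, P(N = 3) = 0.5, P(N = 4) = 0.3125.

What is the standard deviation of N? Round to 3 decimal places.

E[N] = (0)(0.1875) + (3)(0.5) + (4)(0.3125) = 2.75
E[N²] = (0)²(0.1875) + (3)²(0.5) + (4)²(0.3125) = 9.5
Var(N) = E[N²] − (E[N])² = 9.5 − (2.75)² = 1.9375
SD(N) = √1.9375 ≈ 1.392

1.392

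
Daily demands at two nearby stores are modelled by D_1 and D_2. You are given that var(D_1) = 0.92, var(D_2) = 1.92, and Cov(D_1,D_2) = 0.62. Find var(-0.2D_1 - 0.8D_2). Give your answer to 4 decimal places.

1.4640

var(-0.2D_1 - 0.8D_2) = (-0.2)²·var(D_1) + (-0.8)²·var(D_2) + 2·(-0.2)·(-0.8)·Cov(D_1,D_2)
= 0.04·0.92 + 0.64·1.92 + 0.32·0.62 = 1.464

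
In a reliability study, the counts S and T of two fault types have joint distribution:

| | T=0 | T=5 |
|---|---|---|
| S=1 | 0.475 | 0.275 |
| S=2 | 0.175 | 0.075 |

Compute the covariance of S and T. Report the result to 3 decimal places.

E[S] = 1.25,  E[T] = 1.75
E[ST] = 2.125
Cov(S,T) = E[ST] − E[S]E[T] = 2.125 − (1.25)(1.75) = -0.0625

-0.063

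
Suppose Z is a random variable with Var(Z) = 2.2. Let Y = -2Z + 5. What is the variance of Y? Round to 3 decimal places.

Var(-2Z + 5) = (-2)²·Var(Z) = 4·2.2 = 8.8

8.800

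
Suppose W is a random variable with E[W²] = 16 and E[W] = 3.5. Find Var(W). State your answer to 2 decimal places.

3.75

Var(W) = 16 − (3.5)² = 3.75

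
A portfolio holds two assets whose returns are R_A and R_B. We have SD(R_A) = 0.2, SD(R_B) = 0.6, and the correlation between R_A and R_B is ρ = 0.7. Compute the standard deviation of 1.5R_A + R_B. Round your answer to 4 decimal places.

0.8379

var(R_A) = (0.2)² = 0.04;  var(R_B) = (0.6)² = 0.36
Cov(R_A,R_B) = ρ·SD(R_A)·SD(R_B) = 0.7·0.2·0.6 = 0.084
var(1.5R_A + R_B) = (1.5)²·var(R_A) + (1)²·var(R_B) + 2·(1.5)·(1)·Cov(R_A,R_B)
= 2.25·0.04 + 1·0.36 + 3·0.084 = 0.702
SD(1.5R_A + R_B) = √0.702 ≈ 0.8379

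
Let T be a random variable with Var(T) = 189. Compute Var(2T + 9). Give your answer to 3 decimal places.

Var(2T + 9) = (2)²·Var(T) = 4·189 = 756

756.000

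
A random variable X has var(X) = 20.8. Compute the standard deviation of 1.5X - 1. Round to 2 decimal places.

var(1.5X - 1) = (1.5)²·20.8 = 46.8
sd(1.5X - 1) = √46.8 ≈ 6.84

6.84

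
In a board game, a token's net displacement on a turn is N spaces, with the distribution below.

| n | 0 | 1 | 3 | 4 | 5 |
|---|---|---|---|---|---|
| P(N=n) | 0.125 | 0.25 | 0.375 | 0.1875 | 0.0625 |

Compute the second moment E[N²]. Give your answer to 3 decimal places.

E[N²] = (0)²(0.125) + (1)²(0.25) + (3)²(0.375) + (4)²(0.1875) + (5)²(0.0625) = 8.1875

8.188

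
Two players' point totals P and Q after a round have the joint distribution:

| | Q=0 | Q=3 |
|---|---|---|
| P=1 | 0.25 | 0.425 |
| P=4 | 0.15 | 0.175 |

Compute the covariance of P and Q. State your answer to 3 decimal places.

E[P] = 1.975,  E[Q] = 1.8
E[PQ] = 3.375
Cov(P,Q) = E[PQ] − E[P]E[Q] = 3.375 − (1.975)(1.8) = -0.18

-0.180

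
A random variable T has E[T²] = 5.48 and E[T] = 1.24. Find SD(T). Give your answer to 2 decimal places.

1.99

var(T) = 5.48 − (1.24)² = 3.9424
SD(T) = √3.9424 ≈ 1.99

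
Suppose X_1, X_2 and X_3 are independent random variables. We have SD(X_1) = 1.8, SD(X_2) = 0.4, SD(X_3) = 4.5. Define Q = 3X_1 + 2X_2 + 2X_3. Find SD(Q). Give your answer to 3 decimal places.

Var(X_1) = 3.24, Var(X_2) = 0.16, Var(X_3) = 20.25
By independence, Var(Q) = (3)²Var(X_1) + (2)²Var(X_2) + (2)²Var(X_3)
= (3)²·3.24 + (2)²·0.16 + (2)²·20.25 = 110.8
SD(Q) = √110.8 ≈ 10.526

10.526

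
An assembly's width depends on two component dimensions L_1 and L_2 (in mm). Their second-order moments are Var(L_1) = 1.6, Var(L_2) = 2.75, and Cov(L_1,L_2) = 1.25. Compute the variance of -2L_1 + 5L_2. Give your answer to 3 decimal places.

50.150

Var(-2L_1 + 5L_2) = (-2)²·Var(L_1) + (5)²·Var(L_2) + 2·(-2)·(5)·Cov(L_1,L_2)
= 4·1.6 + 25·2.75 + -20·1.25 = 50.15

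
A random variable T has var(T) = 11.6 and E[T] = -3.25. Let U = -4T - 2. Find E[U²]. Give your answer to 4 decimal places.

306.6000

E[-4T - 2] = -4·-3.25 − 2 = 11
var(-4T - 2) = (-4)²·11.6 = 185.6
E[U²] = var(U) + (E[U])² = 185.6 + (11)² = 306.6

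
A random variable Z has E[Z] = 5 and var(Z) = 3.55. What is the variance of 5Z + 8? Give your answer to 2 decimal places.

var(5Z + 8) = (5)²·var(Z) = 25·3.55 = 88.75

88.75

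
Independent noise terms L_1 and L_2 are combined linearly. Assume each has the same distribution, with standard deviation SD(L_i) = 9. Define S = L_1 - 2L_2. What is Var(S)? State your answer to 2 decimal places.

405.00

Var(L_i) = (9)² = 81
By independence, Var(S) = (1)²Var(L_1) + (-2)²Var(L_2)
= (1)²·81 + (-2)²·81 = 405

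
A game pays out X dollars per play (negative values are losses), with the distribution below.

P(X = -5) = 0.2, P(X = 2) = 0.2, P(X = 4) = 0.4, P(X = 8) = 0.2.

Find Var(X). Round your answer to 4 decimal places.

E[X] = (-5)(0.2) + (2)(0.2) + (4)(0.4) + (8)(0.2) = 2.6
E[X²] = (-5)²(0.2) + (2)²(0.2) + (4)²(0.4) + (8)²(0.2) = 25
Var(X) = E[X²] − (E[X])² = 25 − (2.6)² = 18.24

18.2400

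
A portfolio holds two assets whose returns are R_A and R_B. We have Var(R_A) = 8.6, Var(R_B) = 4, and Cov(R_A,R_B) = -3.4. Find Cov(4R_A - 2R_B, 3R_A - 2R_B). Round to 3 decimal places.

166.800

Cov(4R_A - 2R_B, 3R_A - 2R_B) = (4)(3)Var(R_A) + (-2)(-2)Var(R_B) + [(4)(-2) + (-2)(3)]Cov(R_A,R_B)
= 12·8.6 + 4·4 + -14·-3.4 = 166.8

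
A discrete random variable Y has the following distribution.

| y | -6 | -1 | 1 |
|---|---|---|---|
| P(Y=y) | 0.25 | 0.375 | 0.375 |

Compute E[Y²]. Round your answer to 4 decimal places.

9.7500

E[Y²] = (-6)²(0.25) + (-1)²(0.375) + (1)²(0.375) = 9.75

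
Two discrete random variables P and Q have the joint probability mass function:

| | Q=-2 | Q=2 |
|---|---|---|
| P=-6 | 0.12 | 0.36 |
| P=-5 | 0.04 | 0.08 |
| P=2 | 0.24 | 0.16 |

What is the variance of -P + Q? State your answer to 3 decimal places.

23.594

E[P] = -2.68,  E[Q] = 0.4,  E[PQ] = -3.6
V(P) = 21.88 − (-2.68)² = 14.6976;  V(Q) = 4 − (0.4)² = 3.84
cov(P,Q) = -3.6 − (-2.68)(0.4) = -2.528
V(-P + Q) = (-1)²·14.6976 + (1)²·3.84 + 2·(-1)·(1)·-2.528 = 23.5936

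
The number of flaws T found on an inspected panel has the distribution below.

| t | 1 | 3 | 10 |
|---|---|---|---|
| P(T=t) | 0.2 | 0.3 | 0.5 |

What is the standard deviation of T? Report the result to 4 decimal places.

E[T] = (1)(0.2) + (3)(0.3) + (10)(0.5) = 6.1
E[T²] = (1)²(0.2) + (3)²(0.3) + (10)²(0.5) = 52.9
Var(T) = E[T²] − (E[T])² = 52.9 − (6.1)² = 15.69
σ(T) = √15.69 ≈ 3.9611

3.9611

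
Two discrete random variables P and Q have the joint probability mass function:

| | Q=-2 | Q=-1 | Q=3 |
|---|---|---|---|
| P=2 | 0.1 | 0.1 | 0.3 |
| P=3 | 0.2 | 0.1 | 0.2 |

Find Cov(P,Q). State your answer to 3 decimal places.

E[P] = 2.5,  E[Q] = 0.7
E[PQ] = 1.5
Cov(P,Q) = E[PQ] − E[P]E[Q] = 1.5 − (2.5)(0.7) = -0.25

-0.250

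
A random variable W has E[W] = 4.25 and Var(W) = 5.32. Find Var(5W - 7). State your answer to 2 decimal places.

133.00

Var(5W - 7) = (5)²·Var(W) = 25·5.32 = 133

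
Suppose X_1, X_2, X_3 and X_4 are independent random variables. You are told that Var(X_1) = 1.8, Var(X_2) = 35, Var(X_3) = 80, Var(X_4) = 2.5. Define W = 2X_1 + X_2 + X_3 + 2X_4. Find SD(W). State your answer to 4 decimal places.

By independence, Var(W) = (2)²Var(X_1) + (1)²Var(X_2) + (1)²Var(X_3) + (2)²Var(X_4)
= (2)²·1.8 + (1)²·35 + (1)²·80 + (2)²·2.5 = 132.2
SD(W) = √132.2 ≈ 11.4978

11.4978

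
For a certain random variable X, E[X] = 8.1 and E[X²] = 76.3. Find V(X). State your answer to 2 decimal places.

V(X) = 76.3 − (8.1)² = 10.69

10.69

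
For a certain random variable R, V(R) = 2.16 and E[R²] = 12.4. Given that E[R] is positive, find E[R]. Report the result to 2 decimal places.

3.20

(E[R])² = E[R²] − V(R) = 12.4 − 2.16 = 10.24
E[R] = √10.24 = 3.2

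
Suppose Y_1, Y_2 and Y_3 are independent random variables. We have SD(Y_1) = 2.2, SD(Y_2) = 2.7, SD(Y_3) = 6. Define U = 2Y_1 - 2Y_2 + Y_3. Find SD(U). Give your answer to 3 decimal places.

Var(Y_1) = 4.84, Var(Y_2) = 7.29, Var(Y_3) = 36
By independence, Var(U) = (2)²Var(Y_1) + (-2)²Var(Y_2) + (1)²Var(Y_3)
= (2)²·4.84 + (-2)²·7.29 + (1)²·36 = 84.52
SD(U) = √84.52 ≈ 9.193

9.193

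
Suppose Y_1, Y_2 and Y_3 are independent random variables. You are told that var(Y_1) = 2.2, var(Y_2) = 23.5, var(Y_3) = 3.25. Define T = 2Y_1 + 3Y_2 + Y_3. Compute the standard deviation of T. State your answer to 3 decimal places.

14.952

By independence, var(T) = (2)²var(Y_1) + (3)²var(Y_2) + (1)²var(Y_3)
= (2)²·2.2 + (3)²·23.5 + (1)²·3.25 = 223.55
sd(T) = √223.55 ≈ 14.952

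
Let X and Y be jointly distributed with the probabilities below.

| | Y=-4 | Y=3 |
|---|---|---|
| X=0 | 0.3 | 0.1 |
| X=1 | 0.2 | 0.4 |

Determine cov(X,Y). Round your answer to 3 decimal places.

0.700

E[X] = 0.6,  E[Y] = -0.5
E[XY] = 0.4
cov(X,Y) = E[XY] − E[X]E[Y] = 0.4 − (0.6)(-0.5) = 0.7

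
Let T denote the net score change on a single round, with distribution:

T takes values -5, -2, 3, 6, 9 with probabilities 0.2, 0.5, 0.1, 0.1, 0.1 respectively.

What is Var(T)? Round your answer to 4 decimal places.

19.5600

E[T] = (-5)(0.2) + (-2)(0.5) + (3)(0.1) + (6)(0.1) + (9)(0.1) = -0.2
E[T²] = (-5)²(0.2) + (-2)²(0.5) + (3)²(0.1) + (6)²(0.1) + (9)²(0.1) = 19.6
Var(T) = E[T²] − (E[T])² = 19.6 − (-0.2)² = 19.56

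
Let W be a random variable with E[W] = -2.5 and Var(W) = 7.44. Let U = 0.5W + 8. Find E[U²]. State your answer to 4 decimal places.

47.4225

E[0.5W + 8] = 0.5·-2.5 + 8 = 6.75
Var(0.5W + 8) = (0.5)²·7.44 = 1.86
E[U²] = Var(U) + (E[U])² = 1.86 + (6.75)² = 47.4225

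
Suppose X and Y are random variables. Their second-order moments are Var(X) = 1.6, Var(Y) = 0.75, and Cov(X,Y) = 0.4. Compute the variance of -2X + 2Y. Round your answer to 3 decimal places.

6.200

Var(-2X + 2Y) = (-2)²·Var(X) + (2)²·Var(Y) + 2·(-2)·(2)·Cov(X,Y)
= 4·1.6 + 4·0.75 + -8·0.4 = 6.2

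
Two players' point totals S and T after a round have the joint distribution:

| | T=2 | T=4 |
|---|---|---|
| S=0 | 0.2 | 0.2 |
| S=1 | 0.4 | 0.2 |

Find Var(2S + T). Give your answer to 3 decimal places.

1.600

E[S] = 0.6,  E[T] = 2.8,  E[ST] = 1.6
Var(S) = 0.6 − (0.6)² = 0.24;  Var(T) = 8.8 − (2.8)² = 0.96
cov(S,T) = 1.6 − (0.6)(2.8) = -0.08
Var(2S + T) = (2)²·0.24 + (1)²·0.96 + 2·(2)·(1)·-0.08 = 1.6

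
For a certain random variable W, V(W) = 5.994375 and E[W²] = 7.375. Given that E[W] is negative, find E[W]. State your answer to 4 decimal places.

-1.1750

(E[W])² = E[W²] − V(W) = 7.375 − 5.994375 = 1.380625
E[W] = −√1.380625 = -1.175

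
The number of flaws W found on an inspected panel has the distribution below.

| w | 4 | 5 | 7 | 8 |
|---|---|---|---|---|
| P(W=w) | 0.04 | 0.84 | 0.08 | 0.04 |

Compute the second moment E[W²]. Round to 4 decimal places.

E[W²] = (4)²(0.04) + (5)²(0.84) + (7)²(0.08) + (8)²(0.04) = 28.12

28.1200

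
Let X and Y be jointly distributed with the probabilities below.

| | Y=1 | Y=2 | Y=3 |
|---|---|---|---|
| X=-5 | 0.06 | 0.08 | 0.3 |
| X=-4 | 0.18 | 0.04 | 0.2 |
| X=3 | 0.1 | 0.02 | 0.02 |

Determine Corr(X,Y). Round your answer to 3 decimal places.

E[X] = -3.46,  E[Y] = 2.18
E[XY] = -8.44
cov(X,Y) = E[XY] − E[X]E[Y] = -8.44 − (-3.46)(2.18) = -0.8972
Var(X) = 7.0084,  Var(Y) = 0.8276
ρ = -0.8972 / √(7.0084·0.8276) ≈ -0.373

-0.373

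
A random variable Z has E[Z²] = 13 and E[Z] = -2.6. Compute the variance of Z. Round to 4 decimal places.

var(Z) = 13 − (-2.6)² = 6.24

6.2400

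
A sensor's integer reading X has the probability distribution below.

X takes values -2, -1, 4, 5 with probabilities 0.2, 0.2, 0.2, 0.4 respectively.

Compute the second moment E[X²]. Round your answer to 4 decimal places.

14.2000

E[X²] = (-2)²(0.2) + (-1)²(0.2) + (4)²(0.2) + (5)²(0.4) = 14.2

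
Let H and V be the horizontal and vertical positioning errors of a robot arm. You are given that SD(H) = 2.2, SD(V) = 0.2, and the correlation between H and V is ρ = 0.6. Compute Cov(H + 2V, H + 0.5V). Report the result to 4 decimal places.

Var(H) = (2.2)² = 4.84;  Var(V) = (0.2)² = 0.04
Cov(H,V) = ρ·SD(H)·SD(V) = 0.6·2.2·0.2 = 0.264
Cov(H + 2V, H + 0.5V) = (1)(1)Var(H) + (2)(0.5)Var(V) + [(1)(0.5) + (2)(1)]Cov(H,V)
= 1·4.84 + 1·0.04 + 2.5·0.264 = 5.54

5.5400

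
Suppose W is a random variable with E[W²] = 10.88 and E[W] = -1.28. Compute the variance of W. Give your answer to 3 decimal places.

Var(W) = 10.88 − (-1.28)² = 9.2416

9.242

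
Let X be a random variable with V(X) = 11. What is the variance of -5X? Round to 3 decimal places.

275.000

V(-5X) = (-5)²·V(X) = 25·11 = 275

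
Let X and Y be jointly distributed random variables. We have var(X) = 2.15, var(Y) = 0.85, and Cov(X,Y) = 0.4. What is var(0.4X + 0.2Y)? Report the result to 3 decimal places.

var(0.4X + 0.2Y) = (0.4)²·var(X) + (0.2)²·var(Y) + 2·(0.4)·(0.2)·Cov(X,Y)
= 0.16·2.15 + 0.04·0.85 + 0.16·0.4 = 0.442

0.442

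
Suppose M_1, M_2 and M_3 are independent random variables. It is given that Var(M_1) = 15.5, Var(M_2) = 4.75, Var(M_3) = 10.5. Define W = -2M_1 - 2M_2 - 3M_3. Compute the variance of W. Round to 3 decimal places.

By independence, Var(W) = (-2)²Var(M_1) + (-2)²Var(M_2) + (-3)²Var(M_3)
= (-2)²·15.5 + (-2)²·4.75 + (-3)²·10.5 = 175.5

175.500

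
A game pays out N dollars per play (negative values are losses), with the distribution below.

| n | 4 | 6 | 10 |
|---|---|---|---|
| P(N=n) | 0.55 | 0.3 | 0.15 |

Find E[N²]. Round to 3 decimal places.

34.600

E[N²] = (4)²(0.55) + (6)²(0.3) + (10)²(0.15) = 34.6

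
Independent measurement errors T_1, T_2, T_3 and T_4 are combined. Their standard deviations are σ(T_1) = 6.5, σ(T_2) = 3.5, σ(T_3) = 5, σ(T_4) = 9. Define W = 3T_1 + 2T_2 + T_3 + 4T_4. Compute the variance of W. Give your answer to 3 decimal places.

var(T_1) = 42.25, var(T_2) = 12.25, var(T_3) = 25, var(T_4) = 81
By independence, var(W) = (3)²var(T_1) + (2)²var(T_2) + (1)²var(T_3) + (4)²var(T_4)
= (3)²·42.25 + (2)²·12.25 + (1)²·25 + (4)²·81 = 1750.25

1750.250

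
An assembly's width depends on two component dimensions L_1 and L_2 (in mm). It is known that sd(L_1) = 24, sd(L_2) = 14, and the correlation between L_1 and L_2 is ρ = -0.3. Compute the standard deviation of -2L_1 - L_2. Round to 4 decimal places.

45.7908

Var(L_1) = (24)² = 576;  Var(L_2) = (14)² = 196
cov(L_1,L_2) = ρ·sd(L_1)·sd(L_2) = -0.3·24·14 = -100.8
Var(-2L_1 - L_2) = (-2)²·Var(L_1) + (-1)²·Var(L_2) + 2·(-2)·(-1)·cov(L_1,L_2)
= 4·576 + 1·196 + 4·-100.8 = 2096.8
sd(-2L_1 - L_2) = √2096.8 ≈ 45.7908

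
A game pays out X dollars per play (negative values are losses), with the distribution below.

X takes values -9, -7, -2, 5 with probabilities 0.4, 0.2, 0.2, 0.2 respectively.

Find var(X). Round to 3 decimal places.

28.640

E[X] = (-9)(0.4) + (-7)(0.2) + (-2)(0.2) + (5)(0.2) = -4.4
E[X²] = (-9)²(0.4) + (-7)²(0.2) + (-2)²(0.2) + (5)²(0.2) = 48
var(X) = E[X²] − (E[X])² = 48 − (-4.4)² = 28.64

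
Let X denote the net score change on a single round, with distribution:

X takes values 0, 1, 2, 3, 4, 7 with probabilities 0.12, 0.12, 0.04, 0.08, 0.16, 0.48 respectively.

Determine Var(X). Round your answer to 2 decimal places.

E[X] = (0)(0.12) + (1)(0.12) + (2)(0.04) + (3)(0.08) + (4)(0.16) + (7)(0.48) = 4.44
E[X²] = (0)²(0.12) + (1)²(0.12) + (2)²(0.04) + (3)²(0.08) + (4)²(0.16) + (7)²(0.48) = 27.08
Var(X) = E[X²] − (E[X])² = 27.08 − (4.44)² = 7.3664

7.37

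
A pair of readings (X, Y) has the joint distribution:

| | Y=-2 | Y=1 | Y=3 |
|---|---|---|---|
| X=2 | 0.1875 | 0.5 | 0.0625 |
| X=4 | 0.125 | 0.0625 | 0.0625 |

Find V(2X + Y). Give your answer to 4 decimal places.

E[X] = 2.5,  E[Y] = 0.3125,  E[XY] = 0.625
V(X) = 7 − (2.5)² = 0.75;  V(Y) = 2.9375 − (0.3125)² = 2.83984375
Cov(X,Y) = 0.625 − (2.5)(0.3125) = -0.15625
V(2X + Y) = (2)²·0.75 + (1)²·2.83984375 + 2·(2)·(1)·-0.15625 = 5.21484375

5.2148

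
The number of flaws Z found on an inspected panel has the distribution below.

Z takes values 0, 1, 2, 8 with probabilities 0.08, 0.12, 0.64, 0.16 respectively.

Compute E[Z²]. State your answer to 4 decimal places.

12.9200

E[Z²] = (0)²(0.08) + (1)²(0.12) + (2)²(0.64) + (8)²(0.16) = 12.92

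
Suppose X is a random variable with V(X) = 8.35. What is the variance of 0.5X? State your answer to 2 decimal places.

V(0.5X) = (0.5)²·V(X) = 0.25·8.35 = 2.0875

2.09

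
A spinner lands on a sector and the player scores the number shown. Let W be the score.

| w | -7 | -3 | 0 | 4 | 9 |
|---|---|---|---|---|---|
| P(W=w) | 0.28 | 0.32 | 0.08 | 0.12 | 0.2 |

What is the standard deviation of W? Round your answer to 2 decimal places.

E[W] = (-7)(0.28) + (-3)(0.32) + (0)(0.08) + (4)(0.12) + (9)(0.2) = -0.64
E[W²] = (-7)²(0.28) + (-3)²(0.32) + (0)²(0.08) + (4)²(0.12) + (9)²(0.2) = 34.72
V(W) = E[W²] − (E[W])² = 34.72 − (-0.64)² = 34.3104
σ(W) = √34.3104 ≈ 5.86

5.86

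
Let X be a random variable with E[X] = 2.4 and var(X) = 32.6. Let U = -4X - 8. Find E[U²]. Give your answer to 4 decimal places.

831.3600

E[-4X - 8] = -4·2.4 − 8 = -17.6
var(-4X - 8) = (-4)²·32.6 = 521.6
E[U²] = var(U) + (E[U])² = 521.6 + (-17.6)² = 831.36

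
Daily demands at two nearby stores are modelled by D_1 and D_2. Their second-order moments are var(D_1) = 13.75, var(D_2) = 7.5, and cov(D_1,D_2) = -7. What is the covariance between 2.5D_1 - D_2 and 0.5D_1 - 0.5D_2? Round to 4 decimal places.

cov(2.5D_1 - D_2, 0.5D_1 - 0.5D_2) = (2.5)(0.5)var(D_1) + (-1)(-0.5)var(D_2) + [(2.5)(-0.5) + (-1)(0.5)]cov(D_1,D_2)
= 1.25·13.75 + 0.5·7.5 + -1.75·-7 = 33.1875

33.1875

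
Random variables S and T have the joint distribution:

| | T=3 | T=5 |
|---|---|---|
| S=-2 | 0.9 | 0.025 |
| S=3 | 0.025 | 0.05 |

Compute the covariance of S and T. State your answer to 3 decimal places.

0.444

E[S] = -1.625,  E[T] = 3.15
E[ST] = -4.675
Cov(S,T) = E[ST] − E[S]E[T] = -4.675 − (-1.625)(3.15) = 0.44375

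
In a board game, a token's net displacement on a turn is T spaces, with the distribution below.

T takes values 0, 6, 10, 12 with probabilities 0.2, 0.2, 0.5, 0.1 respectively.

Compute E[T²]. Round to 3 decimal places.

71.600

E[T²] = (0)²(0.2) + (6)²(0.2) + (10)²(0.5) + (12)²(0.1) = 71.6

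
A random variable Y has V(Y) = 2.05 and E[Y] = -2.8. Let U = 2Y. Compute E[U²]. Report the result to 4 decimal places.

E[2Y] = 2·-2.8 = -5.6
V(2Y) = (2)²·2.05 = 8.2
E[U²] = V(U) + (E[U])² = 8.2 + (-5.6)² = 39.56

39.5600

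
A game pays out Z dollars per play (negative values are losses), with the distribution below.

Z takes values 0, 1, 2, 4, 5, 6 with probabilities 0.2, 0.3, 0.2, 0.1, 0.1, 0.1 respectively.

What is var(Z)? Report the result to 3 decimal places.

E[Z] = (0)(0.2) + (1)(0.3) + (2)(0.2) + (4)(0.1) + (5)(0.1) + (6)(0.1) = 2.2
E[Z²] = (0)²(0.2) + (1)²(0.3) + (2)²(0.2) + (4)²(0.1) + (5)²(0.1) + (6)²(0.1) = 8.8
var(Z) = E[Z²] − (E[Z])² = 8.8 − (2.2)² = 3.96

3.960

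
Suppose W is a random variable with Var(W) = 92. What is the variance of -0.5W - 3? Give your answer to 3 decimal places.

23.000

Var(-0.5W - 3) = (-0.5)²·Var(W) = 0.25·92 = 23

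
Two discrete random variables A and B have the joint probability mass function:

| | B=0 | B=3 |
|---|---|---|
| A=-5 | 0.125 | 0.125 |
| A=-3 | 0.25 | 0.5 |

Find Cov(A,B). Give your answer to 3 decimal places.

E[A] = -3.5,  E[B] = 1.875
E[AB] = -6.375
Cov(A,B) = E[AB] − E[A]E[B] = -6.375 − (-3.5)(1.875) = 0.1875

0.188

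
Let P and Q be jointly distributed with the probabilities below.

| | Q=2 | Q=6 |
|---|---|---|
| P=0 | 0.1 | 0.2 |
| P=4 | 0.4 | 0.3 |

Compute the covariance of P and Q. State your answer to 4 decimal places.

E[P] = 2.8,  E[Q] = 4
E[PQ] = 10.4
Cov(P,Q) = E[PQ] − E[P]E[Q] = 10.4 − (2.8)(4) = -0.8

-0.8000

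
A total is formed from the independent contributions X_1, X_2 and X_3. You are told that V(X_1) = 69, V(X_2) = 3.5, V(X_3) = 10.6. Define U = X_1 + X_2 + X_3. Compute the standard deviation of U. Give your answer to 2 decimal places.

By independence, V(U) = (1)²V(X_1) + (1)²V(X_2) + (1)²V(X_3)
= (1)²·69 + (1)²·3.5 + (1)²·10.6 = 83.1
SD(U) = √83.1 ≈ 9.12

9.12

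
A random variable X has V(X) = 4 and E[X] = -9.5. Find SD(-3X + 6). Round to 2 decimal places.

V(-3X + 6) = (-3)²·4 = 36
SD(-3X + 6) = √36 ≈ 6.00

6.00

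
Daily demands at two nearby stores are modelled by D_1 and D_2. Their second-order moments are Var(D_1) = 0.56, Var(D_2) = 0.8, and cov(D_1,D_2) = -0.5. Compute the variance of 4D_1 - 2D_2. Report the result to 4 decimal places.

Var(4D_1 - 2D_2) = (4)²·Var(D_1) + (-2)²·Var(D_2) + 2·(4)·(-2)·cov(D_1,D_2)
= 16·0.56 + 4·0.8 + -16·-0.5 = 20.16

20.1600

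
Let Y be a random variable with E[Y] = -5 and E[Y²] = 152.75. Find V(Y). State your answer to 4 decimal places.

127.7500

V(Y) = 152.75 − (-5)² = 127.75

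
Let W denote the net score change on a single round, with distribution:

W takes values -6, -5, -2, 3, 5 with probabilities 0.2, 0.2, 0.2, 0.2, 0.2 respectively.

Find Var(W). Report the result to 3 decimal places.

E[W] = (-6)(0.2) + (-5)(0.2) + (-2)(0.2) + (3)(0.2) + (5)(0.2) = -1
E[W²] = (-6)²(0.2) + (-5)²(0.2) + (-2)²(0.2) + (3)²(0.2) + (5)²(0.2) = 19.8
Var(W) = E[W²] − (E[W])² = 19.8 − (-1)² = 18.8

18.800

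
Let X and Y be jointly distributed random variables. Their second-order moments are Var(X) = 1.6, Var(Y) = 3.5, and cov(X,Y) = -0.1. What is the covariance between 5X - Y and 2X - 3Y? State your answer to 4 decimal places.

cov(5X - Y, 2X - 3Y) = (5)(2)Var(X) + (-1)(-3)Var(Y) + [(5)(-3) + (-1)(2)]cov(X,Y)
= 10·1.6 + 3·3.5 + -17·-0.1 = 28.2

28.2000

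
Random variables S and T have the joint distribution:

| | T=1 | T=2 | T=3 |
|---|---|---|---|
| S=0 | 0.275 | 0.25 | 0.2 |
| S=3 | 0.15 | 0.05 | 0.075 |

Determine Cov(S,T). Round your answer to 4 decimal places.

E[S] = 0.825,  E[T] = 1.85
E[ST] = 1.425
Cov(S,T) = E[ST] − E[S]E[T] = 1.425 − (0.825)(1.85) = -0.10125

-0.1013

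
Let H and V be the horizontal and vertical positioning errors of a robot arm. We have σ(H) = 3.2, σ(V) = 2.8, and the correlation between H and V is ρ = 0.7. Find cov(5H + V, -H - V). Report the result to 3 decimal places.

Var(H) = (3.2)² = 10.24;  Var(V) = (2.8)² = 7.84
cov(H,V) = ρ·σ(H)·σ(V) = 0.7·3.2·2.8 = 6.272
cov(5H + V, -H - V) = (5)(-1)Var(H) + (1)(-1)Var(V) + [(5)(-1) + (1)(-1)]cov(H,V)
= -5·10.24 + -1·7.84 + -6·6.272 = -96.672

-96.672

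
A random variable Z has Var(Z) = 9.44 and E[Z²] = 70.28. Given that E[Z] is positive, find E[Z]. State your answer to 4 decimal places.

7.8000

(E[Z])² = E[Z²] − Var(Z) = 70.28 − 9.44 = 60.84
E[Z] = √60.84 = 7.8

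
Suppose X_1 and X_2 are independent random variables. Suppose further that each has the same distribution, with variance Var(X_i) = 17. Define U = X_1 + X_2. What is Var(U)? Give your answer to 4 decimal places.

By independence, Var(U) = (1)²Var(X_1) + (1)²Var(X_2)
= (1)²·17 + (1)²·17 = 34

34.0000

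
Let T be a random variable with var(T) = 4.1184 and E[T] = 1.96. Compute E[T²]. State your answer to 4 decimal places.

E[T²] = var(T) + (E[T])² = 4.1184 + (1.96)² = 7.96

7.9600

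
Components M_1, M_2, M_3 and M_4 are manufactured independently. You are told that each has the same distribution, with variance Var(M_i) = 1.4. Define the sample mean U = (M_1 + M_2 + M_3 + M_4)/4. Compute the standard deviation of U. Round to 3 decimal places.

By independence, Var(U) = (0.25)²Var(M_1) + (0.25)²Var(M_2) + (0.25)²Var(M_3) + (0.25)²Var(M_4)
= (0.25)²·1.4 + (0.25)²·1.4 + (0.25)²·1.4 + (0.25)²·1.4 = 0.35
SD(U) = √0.35 ≈ 0.592

0.592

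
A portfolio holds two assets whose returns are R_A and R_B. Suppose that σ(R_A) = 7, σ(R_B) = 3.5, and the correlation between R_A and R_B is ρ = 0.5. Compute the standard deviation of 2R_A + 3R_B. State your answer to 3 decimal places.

21.290

Var(R_A) = (7)² = 49;  Var(R_B) = (3.5)² = 12.25
Cov(R_A,R_B) = ρ·σ(R_A)·σ(R_B) = 0.5·7·3.5 = 12.25
Var(2R_A + 3R_B) = (2)²·Var(R_A) + (3)²·Var(R_B) + 2·(2)·(3)·Cov(R_A,R_B)
= 4·49 + 9·12.25 + 12·12.25 = 453.25
σ(2R_A + 3R_B) = √453.25 ≈ 21.290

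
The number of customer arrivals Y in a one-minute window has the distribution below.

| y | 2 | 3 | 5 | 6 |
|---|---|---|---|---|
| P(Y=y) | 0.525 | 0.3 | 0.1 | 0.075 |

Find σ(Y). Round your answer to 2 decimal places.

E[Y] = (2)(0.525) + (3)(0.3) + (5)(0.1) + (6)(0.075) = 2.9
E[Y²] = (2)²(0.525) + (3)²(0.3) + (5)²(0.1) + (6)²(0.075) = 10
V(Y) = E[Y²] − (E[Y])² = 10 − (2.9)² = 1.59
σ(Y) = √1.59 ≈ 1.26

1.26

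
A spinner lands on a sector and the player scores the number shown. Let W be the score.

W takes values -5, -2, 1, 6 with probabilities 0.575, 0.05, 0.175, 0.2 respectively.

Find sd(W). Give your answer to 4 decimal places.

4.4034

E[W] = (-5)(0.575) + (-2)(0.05) + (1)(0.175) + (6)(0.2) = -1.6
E[W²] = (-5)²(0.575) + (-2)²(0.05) + (1)²(0.175) + (6)²(0.2) = 21.95
Var(W) = E[W²] − (E[W])² = 21.95 − (-1.6)² = 19.39
sd(W) = √19.39 ≈ 4.4034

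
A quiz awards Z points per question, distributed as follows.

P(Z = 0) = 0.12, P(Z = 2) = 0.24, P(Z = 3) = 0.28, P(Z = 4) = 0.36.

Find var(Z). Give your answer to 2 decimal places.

E[Z] = (0)(0.12) + (2)(0.24) + (3)(0.28) + (4)(0.36) = 2.76
E[Z²] = (0)²(0.12) + (2)²(0.24) + (3)²(0.28) + (4)²(0.36) = 9.24
var(Z) = E[Z²] − (E[Z])² = 9.24 − (2.76)² = 1.6224

1.62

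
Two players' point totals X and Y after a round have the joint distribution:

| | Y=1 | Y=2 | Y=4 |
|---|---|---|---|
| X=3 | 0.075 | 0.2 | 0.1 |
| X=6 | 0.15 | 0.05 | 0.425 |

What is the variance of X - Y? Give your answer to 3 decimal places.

E[X] = 4.875,  E[Y] = 2.825,  E[XY] = 14.325
V(X) = 25.875 − (4.875)² = 2.109375;  V(Y) = 9.625 − (2.825)² = 1.644375
cov(X,Y) = 14.325 − (4.875)(2.825) = 0.553125
V(X - Y) = (1)²·2.109375 + (-1)²·1.644375 + 2·(1)·(-1)·0.553125 = 2.6475

2.648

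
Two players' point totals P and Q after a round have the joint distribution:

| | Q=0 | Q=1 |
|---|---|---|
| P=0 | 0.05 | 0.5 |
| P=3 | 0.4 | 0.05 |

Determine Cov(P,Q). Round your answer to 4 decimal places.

E[P] = 1.35,  E[Q] = 0.55
E[PQ] = 0.15
Cov(P,Q) = E[PQ] − E[P]E[Q] = 0.15 − (1.35)(0.55) = -0.5925

-0.5925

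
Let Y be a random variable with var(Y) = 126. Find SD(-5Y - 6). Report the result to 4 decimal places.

56.1249

var(-5Y - 6) = (-5)²·126 = 3150
SD(-5Y - 6) = √3150 ≈ 56.1249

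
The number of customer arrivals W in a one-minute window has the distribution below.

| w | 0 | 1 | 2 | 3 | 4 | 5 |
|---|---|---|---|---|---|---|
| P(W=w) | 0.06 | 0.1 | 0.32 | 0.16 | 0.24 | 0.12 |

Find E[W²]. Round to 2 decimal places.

E[W²] = (0)²(0.06) + (1)²(0.1) + (2)²(0.32) + (3)²(0.16) + (4)²(0.24) + (5)²(0.12) = 9.66

9.66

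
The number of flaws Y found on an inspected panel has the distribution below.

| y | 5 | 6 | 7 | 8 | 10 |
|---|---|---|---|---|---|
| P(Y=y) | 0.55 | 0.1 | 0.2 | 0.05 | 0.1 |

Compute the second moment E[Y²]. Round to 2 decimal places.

40.35

E[Y²] = (5)²(0.55) + (6)²(0.1) + (7)²(0.2) + (8)²(0.05) + (10)²(0.1) = 40.35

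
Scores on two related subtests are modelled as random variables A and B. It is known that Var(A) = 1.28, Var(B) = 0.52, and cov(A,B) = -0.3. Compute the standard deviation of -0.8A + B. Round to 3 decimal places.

1.349

Var(-0.8A + B) = (-0.8)²·Var(A) + (1)²·Var(B) + 2·(-0.8)·(1)·cov(A,B)
= 0.64·1.28 + 1·0.52 + -1.6·-0.3 = 1.8192
sd(-0.8A + B) = √1.8192 ≈ 1.349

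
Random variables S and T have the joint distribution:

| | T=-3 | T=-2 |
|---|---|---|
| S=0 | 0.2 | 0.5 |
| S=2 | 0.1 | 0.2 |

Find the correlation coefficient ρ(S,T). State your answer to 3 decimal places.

E[S] = 0.6,  E[T] = -2.3
E[ST] = -1.4
cov(S,T) = E[ST] − E[S]E[T] = -1.4 − (0.6)(-2.3) = -0.02
Var(S) = 0.84,  Var(T) = 0.21
ρ = -0.02 / √(0.84·0.21) ≈ -0.048

-0.048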